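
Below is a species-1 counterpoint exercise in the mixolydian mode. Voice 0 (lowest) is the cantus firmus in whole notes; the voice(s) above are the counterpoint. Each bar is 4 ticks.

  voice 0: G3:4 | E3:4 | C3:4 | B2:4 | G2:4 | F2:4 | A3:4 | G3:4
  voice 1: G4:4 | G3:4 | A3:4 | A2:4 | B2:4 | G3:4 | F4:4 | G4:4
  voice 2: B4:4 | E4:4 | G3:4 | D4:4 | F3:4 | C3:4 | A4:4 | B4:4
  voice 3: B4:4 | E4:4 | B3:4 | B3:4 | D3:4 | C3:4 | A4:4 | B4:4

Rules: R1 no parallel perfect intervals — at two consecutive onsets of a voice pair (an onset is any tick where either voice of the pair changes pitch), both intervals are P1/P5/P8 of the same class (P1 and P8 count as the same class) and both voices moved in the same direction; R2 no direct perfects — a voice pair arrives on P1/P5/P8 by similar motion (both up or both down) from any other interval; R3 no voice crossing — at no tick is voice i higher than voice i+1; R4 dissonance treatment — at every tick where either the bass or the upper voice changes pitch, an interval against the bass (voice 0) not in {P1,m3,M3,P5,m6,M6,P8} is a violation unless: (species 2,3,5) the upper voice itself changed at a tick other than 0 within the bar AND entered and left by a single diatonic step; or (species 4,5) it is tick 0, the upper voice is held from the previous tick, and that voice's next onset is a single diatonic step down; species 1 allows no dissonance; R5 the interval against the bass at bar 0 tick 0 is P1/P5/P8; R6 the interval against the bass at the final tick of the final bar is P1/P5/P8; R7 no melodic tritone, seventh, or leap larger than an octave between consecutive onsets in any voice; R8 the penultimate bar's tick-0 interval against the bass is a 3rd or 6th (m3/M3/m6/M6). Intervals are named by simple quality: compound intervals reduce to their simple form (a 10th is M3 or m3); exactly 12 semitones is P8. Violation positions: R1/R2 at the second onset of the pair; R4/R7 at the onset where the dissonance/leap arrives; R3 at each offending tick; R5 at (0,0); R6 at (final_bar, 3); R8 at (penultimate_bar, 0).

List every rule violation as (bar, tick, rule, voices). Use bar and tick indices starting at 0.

(0, 0, R5, (0, 2))
(0, 0, R5, (0, 3))
(1, 0, R1, (2, 3))
(1, 0, R2, (0, 2))
(1, 0, R2, (0, 3))
(2, 0, R2, (0, 2))
(2, 0, R3, (1, 2))
(2, 0, R4, (0, 3))
(2, 1, R3, (1, 2))
(2, 2, R3, (1, 2))
(2, 3, R3, (1, 2))
(3, 0, R3, (0, 1))
(3, 0, R3, (2, 3))
(3, 0, R4, (0, 1))
(3, 1, R3, (0, 1))
(3, 1, R3, (2, 3))
(3, 2, R3, (0, 1))
(3, 2, R3, (2, 3))
(3, 3, R3, (0, 1))
(3, 3, R3, (2, 3))
(4, 0, R2, (0, 3))
(4, 0, R3, (2, 3))
(4, 0, R4, (0, 2))
(4, 1, R3, (2, 3))
(4, 2, R3, (2, 3))
(4, 3, R3, (2, 3))
(5, 0, R1, (0, 3))
(5, 0, R2, (0, 2))
(5, 0, R2, (2, 3))
(5, 0, R3, (1, 2))
(5, 0, R4, (0, 1))
(5, 1, R3, (1, 2))
(5, 2, R3, (1, 2))
(5, 3, R3, (1, 2))
(6, 0, R1, (2, 3))
(6, 0, R2, (0, 2))
(6, 0, R2, (0, 3))
(6, 0, R7, (0,))
(6, 0, R7, (1,))
(6, 0, R7, (2,))
(6, 0, R7, (3,))
(6, 0, R8, (0, 2))
(6, 0, R8, (0, 3))
(7, 0, R1, (2, 3))
(7, 3, R6, (0, 2))
(7, 3, R6, (0, 3))

bar 0: v0=G3 v1=G4 v2=B4 v3=B4 downbeat M3
bar 1: v0=E3 v1=G3 v2=E4 v3=E4 downbeat P8
bar 2: v0=C3 v1=A3 v2=G3 v3=B3 downbeat M7
bar 3: v0=B2 v1=A2 v2=D4 v3=B3 downbeat P8
bar 4: v0=G2 v1=B2 v2=F3 v3=D3 downbeat P5
bar 5: v0=F2 v1=G3 v2=C3 v3=C3 downbeat P5
bar 6: v0=A3 v1=F4 v2=A4 v3=A4 downbeat P8
bar 7: v0=G3 v1=G4 v2=B4 v3=B4 downbeat M3
  -> R5 @ bar 0 tick 0 v(0, 2): opens on M3
  -> R5 @ bar 0 tick 0 v(0, 3): opens on M3
  -> R1 @ bar 1 tick 0 v(2, 3): B4/B4 P1 -> E4/E4 P1 similar
  -> R2 @ bar 1 tick 0 v(0, 2): G3/B4 M3 -> E3/E4 P8 similar
  -> R2 @ bar 1 tick 0 v(0, 3): G3/B4 M3 -> E3/E4 P8 similar
  -> R2 @ bar 2 tick 0 v(0, 2): E3/E4 P8 -> C3/G3 P5 similar
  -> R3 @ bar 2 tick 0 v(1, 2): A3 above G3
  -> R4 @ bar 2 tick 0 v(0, 3): C3/B3 M7 untreated
  -> R3 @ bar 2 tick 1 v(1, 2): A3 above G3
  -> R3 @ bar 2 tick 2 v(1, 2): A3 above G3
  -> R3 @ bar 2 tick 3 v(1, 2): A3 above G3
  -> R3 @ bar 3 tick 0 v(0, 1): B2 above A2
  -> R3 @ bar 3 tick 0 v(2, 3): D4 above B3
  -> R4 @ bar 3 tick 0 v(0, 1): B2/A2 M2 untreated
  -> R3 @ bar 3 tick 1 v(0, 1): B2 above A2
  -> R3 @ bar 3 tick 1 v(2, 3): D4 above B3
  -> R3 @ bar 3 tick 2 v(0, 1): B2 above A2
  -> R3 @ bar 3 tick 2 v(2, 3): D4 above B3
  -> R3 @ bar 3 tick 3 v(0, 1): B2 above A2
  -> R3 @ bar 3 tick 3 v(2, 3): D4 above B3
  -> R2 @ bar 4 tick 0 v(0, 3): B2/B3 P8 -> G2/D3 P5 similar
  -> R3 @ bar 4 tick 0 v(2, 3): F3 above D3
  -> R4 @ bar 4 tick 0 v(0, 2): G2/F3 m7 untreated
  -> R3 @ bar 4 tick 1 v(2, 3): F3 above D3
  -> R3 @ bar 4 tick 2 v(2, 3): F3 above D3
  -> R3 @ bar 4 tick 3 v(2, 3): F3 above D3
  -> R1 @ bar 5 tick 0 v(0, 3): G2/D3 P5 -> F2/C3 P5 similar
  -> R2 @ bar 5 tick 0 v(0, 2): G2/F3 m7 -> F2/C3 P5 similar
  -> R2 @ bar 5 tick 0 v(2, 3): F3/D3 m3 -> C3/C3 P1 similar
  -> R3 @ bar 5 tick 0 v(1, 2): G3 above C3
  -> R4 @ bar 5 tick 0 v(0, 1): F2/G3 M2 untreated
  -> R3 @ bar 5 tick 1 v(1, 2): G3 above C3
  -> R3 @ bar 5 tick 2 v(1, 2): G3 above C3
  -> R3 @ bar 5 tick 3 v(1, 2): G3 above C3
  -> R1 @ bar 6 tick 0 v(2, 3): C3/C3 P1 -> A4/A4 P1 similar
  -> R2 @ bar 6 tick 0 v(0, 2): F2/C3 P5 -> A3/A4 P8 similar
  -> R2 @ bar 6 tick 0 v(0, 3): F2/C3 P5 -> A3/A4 P8 similar
  -> R7 @ bar 6 tick 0 v(0,): F2->A3 leap 16st
  -> R7 @ bar 6 tick 0 v(1,): G3->F4 leap 10st
  -> R7 @ bar 6 tick 0 v(2,): C3->A4 leap 21st
  -> R7 @ bar 6 tick 0 v(3,): C3->A4 leap 21st
  -> R8 @ bar 6 tick 0 v(0, 2): penult P8 not 3rd/6th
  -> R8 @ bar 6 tick 0 v(0, 3): penult P8 not 3rd/6th
  -> R1 @ bar 7 tick 0 v(2, 3): A4/A4 P1 -> B4/B4 P1 similar
  -> R6 @ bar 7 tick 3 v(0, 2): closes on M3
  -> R6 @ bar 7 tick 3 v(0, 3): closes on M3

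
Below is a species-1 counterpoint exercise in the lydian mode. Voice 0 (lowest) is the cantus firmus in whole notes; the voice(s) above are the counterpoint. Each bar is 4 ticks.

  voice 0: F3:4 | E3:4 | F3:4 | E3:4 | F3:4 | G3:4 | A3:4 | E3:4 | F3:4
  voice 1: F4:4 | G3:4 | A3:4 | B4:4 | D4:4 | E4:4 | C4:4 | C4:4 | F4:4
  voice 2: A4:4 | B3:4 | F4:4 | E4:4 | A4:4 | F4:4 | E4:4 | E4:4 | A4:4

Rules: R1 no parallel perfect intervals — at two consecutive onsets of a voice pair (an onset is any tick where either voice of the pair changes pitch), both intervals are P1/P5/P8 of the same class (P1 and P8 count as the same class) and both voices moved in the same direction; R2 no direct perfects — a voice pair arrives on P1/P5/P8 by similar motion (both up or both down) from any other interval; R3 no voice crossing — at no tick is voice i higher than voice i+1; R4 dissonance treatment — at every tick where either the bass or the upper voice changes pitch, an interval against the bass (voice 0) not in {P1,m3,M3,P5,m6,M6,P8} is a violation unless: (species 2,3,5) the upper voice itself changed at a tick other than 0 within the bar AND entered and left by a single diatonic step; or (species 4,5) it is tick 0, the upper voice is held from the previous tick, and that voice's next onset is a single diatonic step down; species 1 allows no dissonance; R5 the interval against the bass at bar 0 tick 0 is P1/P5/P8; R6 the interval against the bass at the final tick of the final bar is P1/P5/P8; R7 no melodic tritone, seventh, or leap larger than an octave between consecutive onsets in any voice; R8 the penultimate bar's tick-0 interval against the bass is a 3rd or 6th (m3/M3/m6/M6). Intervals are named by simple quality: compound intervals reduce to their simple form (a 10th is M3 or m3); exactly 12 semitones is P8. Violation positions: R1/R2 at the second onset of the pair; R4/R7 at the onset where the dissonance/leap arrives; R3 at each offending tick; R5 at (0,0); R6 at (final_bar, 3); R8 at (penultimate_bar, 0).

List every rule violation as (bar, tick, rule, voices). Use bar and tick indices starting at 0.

bar 0: v0=F3 v1=F4 v2=A4 downbeat M3
bar 1: v0=E3 v1=G3 v2=B3 downbeat P5
bar 2: v0=F3 v1=A3 v2=F4 downbeat P8
bar 3: v0=E3 v1=B4 v2=E4 downbeat P8
bar 4: v0=F3 v1=D4 v2=A4 downbeat M3
bar 5: v0=G3 v1=E4 v2=F4 downbeat m7
bar 6: v0=A3 v1=C4 v2=E4 downbeat P5
bar 7: v0=E3 v1=C4 v2=E4 downbeat P8
bar 8: v0=F3 v1=F4 v2=A4 downbeat M3
  -> R5 @ bar 0 tick 0 v(0, 2): opens on M3
  -> R2 @ bar 1 tick 0 v(0, 2): F3/A4 M3 -> E3/B3 P5 similar
  -> R7 @ bar 1 tick 0 v(1,): F4->G3 leap 10st
  -> R7 @ bar 1 tick 0 v(2,): A4->B3 leap 10st
  -> R2 @ bar 2 tick 0 v(0, 2): E3/B3 P5 -> F3/F4 P8 similar
  -> R7 @ bar 2 tick 0 v(2,): B3->F4 leap 6st
  -> R1 @ bar 3 tick 0 v(0, 2): F3/F4 P8 -> E3/E4 P8 similar
  -> R3 @ bar 3 tick 0 v(1, 2): B4 above E4
  -> R7 @ bar 3 tick 0 v(1,): A3->B4 leap 14st
  -> R3 @ bar 3 tick 1 v(1, 2): B4 above E4
  -> R3 @ bar 3 tick 2 v(1, 2): B4 above E4
  -> R3 @ bar 3 tick 3 v(1, 2): B4 above E4
  -> R4 @ bar 5 tick 0 v(0, 2): G3/F4 m7 untreated
  -> R8 @ bar 7 tick 0 v(0, 2): penult P8 not 3rd/6th
  -> R2 @ bar 8 tick 0 v(0, 1): E3/C4 m6 -> F3/F4 P8 similar
  -> R6 @ bar 8 tick 3 v(0, 2): closes on M3

(0, 0, R5, (0, 2))
(1, 0, R2, (0, 2))
(1, 0, R7, (1,))
(1, 0, R7, (2,))
(2, 0, R2, (0, 2))
(2, 0, R7, (2,))
(3, 0, R1, (0, 2))
(3, 0, R3, (1, 2))
(3, 0, R7, (1,))
(3, 1, R3, (1, 2))
(3, 2, R3, (1, 2))
(3, 3, R3, (1, 2))
(5, 0, R4, (0, 2))
(7, 0, R8, (0, 2))
(8, 0, R2, (0, 1))
(8, 3, R6, (0, 2))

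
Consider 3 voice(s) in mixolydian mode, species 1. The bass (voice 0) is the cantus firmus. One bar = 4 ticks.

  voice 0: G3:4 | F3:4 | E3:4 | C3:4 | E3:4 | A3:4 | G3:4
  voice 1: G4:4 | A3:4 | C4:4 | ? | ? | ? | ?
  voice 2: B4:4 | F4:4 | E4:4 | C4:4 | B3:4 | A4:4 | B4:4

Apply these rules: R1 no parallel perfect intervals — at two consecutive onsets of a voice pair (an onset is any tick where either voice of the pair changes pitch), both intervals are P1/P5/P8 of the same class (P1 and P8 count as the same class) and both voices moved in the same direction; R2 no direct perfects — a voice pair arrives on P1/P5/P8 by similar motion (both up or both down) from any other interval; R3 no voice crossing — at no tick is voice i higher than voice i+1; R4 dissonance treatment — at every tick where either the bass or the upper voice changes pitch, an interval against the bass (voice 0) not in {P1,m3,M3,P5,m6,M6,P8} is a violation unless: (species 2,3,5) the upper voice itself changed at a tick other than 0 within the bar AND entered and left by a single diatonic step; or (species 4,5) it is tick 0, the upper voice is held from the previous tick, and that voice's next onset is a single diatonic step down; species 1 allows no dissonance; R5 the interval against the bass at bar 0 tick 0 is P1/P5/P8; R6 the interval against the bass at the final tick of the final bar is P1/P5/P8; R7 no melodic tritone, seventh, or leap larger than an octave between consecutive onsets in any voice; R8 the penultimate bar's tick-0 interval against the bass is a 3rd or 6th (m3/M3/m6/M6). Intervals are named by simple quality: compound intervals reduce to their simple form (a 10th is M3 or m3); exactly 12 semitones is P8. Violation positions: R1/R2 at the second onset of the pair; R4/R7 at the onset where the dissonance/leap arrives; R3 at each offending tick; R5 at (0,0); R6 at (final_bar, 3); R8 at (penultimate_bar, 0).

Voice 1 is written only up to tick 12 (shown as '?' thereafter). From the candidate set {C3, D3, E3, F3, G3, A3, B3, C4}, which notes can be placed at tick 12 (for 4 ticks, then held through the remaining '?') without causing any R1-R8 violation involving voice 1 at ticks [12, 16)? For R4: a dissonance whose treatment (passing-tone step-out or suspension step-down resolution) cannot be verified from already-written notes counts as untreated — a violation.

C3: violates R2
D3: violates R4,R7
E3: legal
F3: violates R2,R4
G3: violates R2
A3: legal
B3: violates R4
C4: legal

{A3, C4, E3}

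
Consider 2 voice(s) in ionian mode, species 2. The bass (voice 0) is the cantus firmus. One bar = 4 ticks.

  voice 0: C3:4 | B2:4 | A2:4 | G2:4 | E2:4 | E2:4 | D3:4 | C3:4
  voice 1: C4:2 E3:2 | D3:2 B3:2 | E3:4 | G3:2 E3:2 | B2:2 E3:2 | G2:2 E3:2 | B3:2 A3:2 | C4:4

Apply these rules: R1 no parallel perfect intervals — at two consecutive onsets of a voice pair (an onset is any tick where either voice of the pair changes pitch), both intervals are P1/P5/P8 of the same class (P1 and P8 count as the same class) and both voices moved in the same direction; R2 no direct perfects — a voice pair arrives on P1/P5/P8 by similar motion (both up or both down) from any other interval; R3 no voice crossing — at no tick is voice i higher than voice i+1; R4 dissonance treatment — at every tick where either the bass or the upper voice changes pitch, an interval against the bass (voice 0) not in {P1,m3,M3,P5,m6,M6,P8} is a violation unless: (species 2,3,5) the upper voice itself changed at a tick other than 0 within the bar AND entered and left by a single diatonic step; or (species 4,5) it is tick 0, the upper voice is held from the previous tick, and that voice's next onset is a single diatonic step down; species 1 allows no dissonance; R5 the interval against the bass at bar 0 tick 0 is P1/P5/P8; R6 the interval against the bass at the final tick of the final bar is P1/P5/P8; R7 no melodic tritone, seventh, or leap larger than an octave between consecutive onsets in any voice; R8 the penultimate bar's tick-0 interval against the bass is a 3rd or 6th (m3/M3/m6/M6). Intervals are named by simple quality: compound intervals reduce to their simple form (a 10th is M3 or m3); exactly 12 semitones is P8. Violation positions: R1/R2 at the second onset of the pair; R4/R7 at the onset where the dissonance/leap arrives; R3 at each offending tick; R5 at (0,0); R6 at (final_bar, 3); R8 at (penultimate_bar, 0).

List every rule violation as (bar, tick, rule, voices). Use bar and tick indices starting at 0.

bar 0: v0=C3 v1=C4 downbeat P8
bar 1: v0=B2 v1=D3 downbeat m3
bar 2: v0=A2 v1=E3 downbeat P5
bar 3: v0=G2 v1=G3 downbeat P8
bar 4: v0=E2 v1=B2 downbeat P5
bar 5: v0=E2 v1=G2 downbeat m3
bar 6: v0=D3 v1=B3 downbeat M6
bar 7: v0=C3 v1=C4 downbeat P8
  -> R2 @ bar 2 tick 0 v(0, 1): B2/B3 P8 -> A2/E3 P5 similar
  -> R2 @ bar 4 tick 0 v(0, 1): G2/E3 M6 -> E2/B2 P5 similar
  -> R7 @ bar 6 tick 0 v(0,): E2->D3 leap 10st

(2, 0, R2, (0, 1))
(4, 0, R2, (0, 1))
(6, 0, R7, (0,))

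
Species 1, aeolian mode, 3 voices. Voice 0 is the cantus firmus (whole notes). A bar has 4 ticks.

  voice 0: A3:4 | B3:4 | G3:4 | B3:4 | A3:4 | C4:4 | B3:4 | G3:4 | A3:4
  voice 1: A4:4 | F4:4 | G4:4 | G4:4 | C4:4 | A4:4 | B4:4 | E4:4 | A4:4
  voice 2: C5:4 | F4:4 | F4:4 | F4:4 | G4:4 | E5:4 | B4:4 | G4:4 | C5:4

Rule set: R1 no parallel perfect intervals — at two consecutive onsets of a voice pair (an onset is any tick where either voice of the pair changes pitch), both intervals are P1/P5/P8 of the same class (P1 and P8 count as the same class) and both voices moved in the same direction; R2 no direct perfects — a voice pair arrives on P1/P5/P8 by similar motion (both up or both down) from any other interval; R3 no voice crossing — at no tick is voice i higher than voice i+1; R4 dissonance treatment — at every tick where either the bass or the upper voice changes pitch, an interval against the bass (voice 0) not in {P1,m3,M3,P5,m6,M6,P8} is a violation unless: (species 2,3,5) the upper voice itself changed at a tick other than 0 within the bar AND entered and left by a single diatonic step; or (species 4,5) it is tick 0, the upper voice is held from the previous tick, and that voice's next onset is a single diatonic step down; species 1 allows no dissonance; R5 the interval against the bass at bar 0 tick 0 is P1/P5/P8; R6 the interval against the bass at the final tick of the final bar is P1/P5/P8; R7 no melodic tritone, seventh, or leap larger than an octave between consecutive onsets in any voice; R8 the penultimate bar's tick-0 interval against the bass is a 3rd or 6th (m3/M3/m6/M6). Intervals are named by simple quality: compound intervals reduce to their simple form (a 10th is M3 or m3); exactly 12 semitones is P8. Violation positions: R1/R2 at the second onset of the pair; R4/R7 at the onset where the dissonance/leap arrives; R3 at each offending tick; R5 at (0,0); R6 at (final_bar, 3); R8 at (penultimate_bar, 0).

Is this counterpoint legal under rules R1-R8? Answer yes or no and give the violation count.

No (21 violations)

bar 0: v0=A3 v1=A4 v2=C5 (m3)
bar 1: v0=B3 v1=F4 v2=F4 (TT)
bar 2: v0=G3 v1=G4 v2=F4 (m7)
bar 3: v0=B3 v1=G4 v2=F4 (TT)
bar 4: v0=A3 v1=C4 v2=G4 (m7)
bar 5: v0=C4 v1=A4 v2=E5 (M3)
bar 6: v0=B3 v1=B4 v2=B4 (P8)
bar 7: v0=G3 v1=E4 v2=G4 (P8)
bar 8: v0=A3 v1=A4 v2=C5 (m3)
  R5 @ bar0.0: opens on m3
  R2 @ bar1.0: A4/C5 m3 -> F4/F4 P1 similar
  R4 @ bar1.0: B3/F4 TT untreated
  R4 @ bar1.0: B3/F4 TT untreated
  R3 @ bar2.0: G4 above F4
  R4 @ bar2.0: G3/F4 m7 untreated
  R3 @ bar2.1: G4 above F4
  R3 @ bar2.2: G4 above F4
  R3 @ bar2.3: G4 above F4
  R3 @ bar3.0: G4 above F4
  R4 @ bar3.0: B3/F4 TT untreated
  R3 @ bar3.1: G4 above F4
  R3 @ bar3.2: G4 above F4
  R3 @ bar3.3: G4 above F4
  R4 @ bar4.0: A3/G4 m7 untreated
  R1 @ bar5.0: C4/G4 P5 -> A4/E5 P5 similar
  R2 @ bar6.0: C4/E5 M3 -> B3/B4 P8 similar
  R1 @ bar7.0: B3/B4 P8 -> G3/G4 P8 similar
  R8 @ bar7.0: penult P8 not 3rd/6th
  R2 @ bar8.0: G3/E4 M6 -> A3/A4 P8 similar
  R6 @ bar8.3: closes on m3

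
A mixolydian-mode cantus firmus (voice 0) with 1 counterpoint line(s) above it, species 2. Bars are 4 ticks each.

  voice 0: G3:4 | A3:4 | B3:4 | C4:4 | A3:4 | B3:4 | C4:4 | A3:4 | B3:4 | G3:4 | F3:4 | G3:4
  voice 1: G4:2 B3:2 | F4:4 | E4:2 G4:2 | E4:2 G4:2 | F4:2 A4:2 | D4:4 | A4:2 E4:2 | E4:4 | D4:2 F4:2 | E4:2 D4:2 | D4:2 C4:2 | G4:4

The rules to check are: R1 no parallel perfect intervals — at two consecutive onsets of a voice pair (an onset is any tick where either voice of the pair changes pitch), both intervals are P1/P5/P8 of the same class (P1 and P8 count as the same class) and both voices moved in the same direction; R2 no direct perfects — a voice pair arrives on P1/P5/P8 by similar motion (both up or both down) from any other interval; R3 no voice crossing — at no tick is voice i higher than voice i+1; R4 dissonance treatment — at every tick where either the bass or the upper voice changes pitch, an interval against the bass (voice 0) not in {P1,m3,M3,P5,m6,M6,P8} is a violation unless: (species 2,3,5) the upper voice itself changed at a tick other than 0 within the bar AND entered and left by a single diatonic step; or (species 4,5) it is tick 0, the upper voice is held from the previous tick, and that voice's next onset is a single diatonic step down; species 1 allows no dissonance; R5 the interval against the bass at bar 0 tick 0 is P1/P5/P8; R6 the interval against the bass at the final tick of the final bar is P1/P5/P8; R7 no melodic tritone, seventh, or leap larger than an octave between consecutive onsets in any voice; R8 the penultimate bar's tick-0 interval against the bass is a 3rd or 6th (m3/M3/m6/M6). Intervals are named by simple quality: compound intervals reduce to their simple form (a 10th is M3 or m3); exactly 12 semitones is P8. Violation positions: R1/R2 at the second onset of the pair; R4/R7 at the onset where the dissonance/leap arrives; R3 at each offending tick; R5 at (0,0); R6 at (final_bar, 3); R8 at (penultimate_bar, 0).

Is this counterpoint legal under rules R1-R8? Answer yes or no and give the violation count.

No (4 violations)

bar 0: v0=G3 v1=G4 (P8)
bar 1: v0=A3 v1=F4 (m6)
bar 2: v0=B3 v1=E4 (P4)
bar 3: v0=C4 v1=E4 (M3)
bar 4: v0=A3 v1=F4 (m6)
bar 5: v0=B3 v1=D4 (m3)
bar 6: v0=C4 v1=A4 (M6)
bar 7: v0=A3 v1=E4 (P5)
bar 8: v0=B3 v1=D4 (m3)
bar 9: v0=G3 v1=E4 (M6)
bar 10: v0=F3 v1=D4 (M6)
bar 11: v0=G3 v1=G4 (P8)
  R7 @ bar1.0: B3->F4 leap 6st
  R4 @ bar2.0: B3/E4 P4 untreated
  R4 @ bar8.2: B3/F4 TT untreated
  R2 @ bar11.0: F3/C4 P5 -> G3/G4 P8 similar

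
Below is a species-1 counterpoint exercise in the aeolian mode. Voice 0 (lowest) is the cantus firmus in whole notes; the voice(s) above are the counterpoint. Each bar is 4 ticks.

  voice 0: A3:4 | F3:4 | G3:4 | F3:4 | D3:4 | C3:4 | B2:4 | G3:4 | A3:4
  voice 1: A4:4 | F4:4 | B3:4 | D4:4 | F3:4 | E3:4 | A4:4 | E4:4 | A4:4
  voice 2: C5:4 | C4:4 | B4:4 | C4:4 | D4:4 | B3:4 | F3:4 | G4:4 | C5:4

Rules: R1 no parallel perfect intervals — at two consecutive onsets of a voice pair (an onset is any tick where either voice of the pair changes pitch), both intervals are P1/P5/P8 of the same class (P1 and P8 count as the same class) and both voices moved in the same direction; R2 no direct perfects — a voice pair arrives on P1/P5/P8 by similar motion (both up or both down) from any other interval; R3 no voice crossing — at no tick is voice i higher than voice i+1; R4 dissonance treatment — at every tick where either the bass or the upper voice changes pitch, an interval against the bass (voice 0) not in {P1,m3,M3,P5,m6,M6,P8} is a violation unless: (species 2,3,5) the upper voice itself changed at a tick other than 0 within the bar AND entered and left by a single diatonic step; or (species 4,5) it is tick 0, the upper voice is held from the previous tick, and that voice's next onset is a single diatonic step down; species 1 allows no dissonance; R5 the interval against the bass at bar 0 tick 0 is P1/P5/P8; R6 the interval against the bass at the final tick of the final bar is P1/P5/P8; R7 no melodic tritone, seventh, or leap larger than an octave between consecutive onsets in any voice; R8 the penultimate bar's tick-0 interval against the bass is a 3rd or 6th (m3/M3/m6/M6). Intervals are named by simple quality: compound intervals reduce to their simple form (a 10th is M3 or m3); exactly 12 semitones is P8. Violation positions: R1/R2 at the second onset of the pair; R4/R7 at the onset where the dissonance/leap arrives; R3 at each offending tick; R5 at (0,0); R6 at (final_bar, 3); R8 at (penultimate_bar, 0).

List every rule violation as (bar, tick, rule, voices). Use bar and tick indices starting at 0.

(0, 0, R5, (0, 2))
(1, 0, R1, (0, 1))
(1, 0, R2, (0, 2))
(1, 0, R3, (1, 2))
(1, 1, R3, (1, 2))
(1, 2, R3, (1, 2))
(1, 3, R3, (1, 2))
(2, 0, R7, (1,))
(2, 0, R7, (2,))
(3, 0, R2, (0, 2))
(3, 0, R3, (1, 2))
(3, 0, R7, (2,))
(3, 1, R3, (1, 2))
(3, 2, R3, (1, 2))
(3, 3, R3, (1, 2))
(5, 0, R2, (1, 2))
(5, 0, R4, (0, 2))
(6, 0, R3, (1, 2))
(6, 0, R4, (0, 1))
(6, 0, R4, (0, 2))
(6, 0, R7, (1,))
(6, 0, R7, (2,))
(6, 1, R3, (1, 2))
(6, 2, R3, (1, 2))
(6, 3, R3, (1, 2))
(7, 0, R2, (0, 2))
(7, 0, R7, (2,))
(7, 0, R8, (0, 2))
(8, 0, R2, (0, 1))
(8, 3, R6, (0, 2))

bar 0: v0=A3 v1=A4 v2=C5 downbeat m3
bar 1: v0=F3 v1=F4 v2=C4 downbeat P5
bar 2: v0=G3 v1=B3 v2=B4 downbeat M3
bar 3: v0=F3 v1=D4 v2=C4 downbeat P5
bar 4: v0=D3 v1=F3 v2=D4 downbeat P8
bar 5: v0=C3 v1=E3 v2=B3 downbeat M7
bar 6: v0=B2 v1=A4 v2=F3 downbeat TT
bar 7: v0=G3 v1=E4 v2=G4 downbeat P8
bar 8: v0=A3 v1=A4 v2=C5 downbeat m3
  -> R5 @ bar 0 tick 0 v(0, 2): opens on m3
  -> R1 @ bar 1 tick 0 v(0, 1): A3/A4 P8 -> F3/F4 P8 similar
  -> R2 @ bar 1 tick 0 v(0, 2): A3/C5 m3 -> F3/C4 P5 similar
  -> R3 @ bar 1 tick 0 v(1, 2): F4 above C4
  -> R3 @ bar 1 tick 1 v(1, 2): F4 above C4
  -> R3 @ bar 1 tick 2 v(1, 2): F4 above C4
  -> R3 @ bar 1 tick 3 v(1, 2): F4 above C4
  -> R7 @ bar 2 tick 0 v(1,): F4->B3 leap 6st
  -> R7 @ bar 2 tick 0 v(2,): C4->B4 leap 11st
  -> R2 @ bar 3 tick 0 v(0, 2): G3/B4 M3 -> F3/C4 P5 similar
  -> R3 @ bar 3 tick 0 v(1, 2): D4 above C4
  -> R7 @ bar 3 tick 0 v(2,): B4->C4 leap 11st
  -> R3 @ bar 3 tick 1 v(1, 2): D4 above C4
  -> R3 @ bar 3 tick 2 v(1, 2): D4 above C4
  -> R3 @ bar 3 tick 3 v(1, 2): D4 above C4
  -> R2 @ bar 5 tick 0 v(1, 2): F3/D4 M6 -> E3/B3 P5 similar
  -> R4 @ bar 5 tick 0 v(0, 2): C3/B3 M7 untreated
  -> R3 @ bar 6 tick 0 v(1, 2): A4 above F3
  -> R4 @ bar 6 tick 0 v(0, 1): B2/A4 m7 untreated
  -> R4 @ bar 6 tick 0 v(0, 2): B2/F3 TT untreated
  -> R7 @ bar 6 tick 0 v(1,): E3->A4 leap 17st
  -> R7 @ bar 6 tick 0 v(2,): B3->F3 leap 6st
  -> R3 @ bar 6 tick 1 v(1, 2): A4 above F3
  -> R3 @ bar 6 tick 2 v(1, 2): A4 above F3
  -> R3 @ bar 6 tick 3 v(1, 2): A4 above F3
  -> R2 @ bar 7 tick 0 v(0, 2): B2/F3 TT -> G3/G4 P8 similar
  -> R7 @ bar 7 tick 0 v(2,): F3->G4 leap 14st
  -> R8 @ bar 7 tick 0 v(0, 2): penult P8 not 3rd/6th
  -> R2 @ bar 8 tick 0 v(0, 1): G3/E4 M6 -> A3/A4 P8 similar
  -> R6 @ bar 8 tick 3 v(0, 2): closes on m3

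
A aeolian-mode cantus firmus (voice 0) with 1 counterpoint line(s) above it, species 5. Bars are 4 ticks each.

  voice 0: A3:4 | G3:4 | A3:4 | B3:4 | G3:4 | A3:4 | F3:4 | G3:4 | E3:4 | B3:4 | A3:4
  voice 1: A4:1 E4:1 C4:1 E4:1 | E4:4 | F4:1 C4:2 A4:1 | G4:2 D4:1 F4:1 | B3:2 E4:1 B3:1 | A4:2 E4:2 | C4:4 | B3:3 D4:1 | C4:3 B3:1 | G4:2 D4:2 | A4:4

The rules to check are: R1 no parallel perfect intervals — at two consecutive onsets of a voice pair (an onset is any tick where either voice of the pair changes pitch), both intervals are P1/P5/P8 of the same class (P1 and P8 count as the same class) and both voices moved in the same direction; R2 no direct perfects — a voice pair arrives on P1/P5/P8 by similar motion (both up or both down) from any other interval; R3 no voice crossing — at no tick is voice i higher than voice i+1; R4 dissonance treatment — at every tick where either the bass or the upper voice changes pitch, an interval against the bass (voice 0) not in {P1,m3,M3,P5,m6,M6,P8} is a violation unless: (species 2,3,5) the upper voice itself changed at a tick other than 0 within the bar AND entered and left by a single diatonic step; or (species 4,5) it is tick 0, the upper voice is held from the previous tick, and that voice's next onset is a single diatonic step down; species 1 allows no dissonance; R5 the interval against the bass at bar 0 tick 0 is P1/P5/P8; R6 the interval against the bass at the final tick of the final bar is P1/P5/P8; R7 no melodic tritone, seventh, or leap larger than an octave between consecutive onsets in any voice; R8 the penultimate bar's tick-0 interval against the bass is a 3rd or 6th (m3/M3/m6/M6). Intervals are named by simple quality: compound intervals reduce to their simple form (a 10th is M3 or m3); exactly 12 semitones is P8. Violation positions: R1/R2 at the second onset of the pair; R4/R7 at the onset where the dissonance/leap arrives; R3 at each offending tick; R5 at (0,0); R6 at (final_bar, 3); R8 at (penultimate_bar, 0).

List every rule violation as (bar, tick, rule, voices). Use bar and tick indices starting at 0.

bar 0: v0=A3 v1=A4 downbeat P8
bar 1: v0=G3 v1=E4 downbeat M6
bar 2: v0=A3 v1=F4 downbeat m6
bar 3: v0=B3 v1=G4 downbeat m6
bar 4: v0=G3 v1=B3 downbeat M3
bar 5: v0=A3 v1=A4 downbeat P8
bar 6: v0=F3 v1=C4 downbeat P5
bar 7: v0=G3 v1=B3 downbeat M3
bar 8: v0=E3 v1=C4 downbeat m6
bar 9: v0=B3 v1=G4 downbeat m6
bar 10: v0=A3 v1=A4 downbeat P8
  -> R4 @ bar 3 tick 3 v(0, 1): B3/F4 TT untreated
  -> R7 @ bar 4 tick 0 v(1,): F4->B3 leap 6st
  -> R2 @ bar 5 tick 0 v(0, 1): G3/B3 M3 -> A3/A4 P8 similar
  -> R7 @ bar 5 tick 0 v(1,): B3->A4 leap 10st
  -> R1 @ bar 6 tick 0 v(0, 1): A3/E4 P5 -> F3/C4 P5 similar

(3, 3, R4, (0, 1))
(4, 0, R7, (1,))
(5, 0, R2, (0, 1))
(5, 0, R7, (1,))
(6, 0, R1, (0, 1))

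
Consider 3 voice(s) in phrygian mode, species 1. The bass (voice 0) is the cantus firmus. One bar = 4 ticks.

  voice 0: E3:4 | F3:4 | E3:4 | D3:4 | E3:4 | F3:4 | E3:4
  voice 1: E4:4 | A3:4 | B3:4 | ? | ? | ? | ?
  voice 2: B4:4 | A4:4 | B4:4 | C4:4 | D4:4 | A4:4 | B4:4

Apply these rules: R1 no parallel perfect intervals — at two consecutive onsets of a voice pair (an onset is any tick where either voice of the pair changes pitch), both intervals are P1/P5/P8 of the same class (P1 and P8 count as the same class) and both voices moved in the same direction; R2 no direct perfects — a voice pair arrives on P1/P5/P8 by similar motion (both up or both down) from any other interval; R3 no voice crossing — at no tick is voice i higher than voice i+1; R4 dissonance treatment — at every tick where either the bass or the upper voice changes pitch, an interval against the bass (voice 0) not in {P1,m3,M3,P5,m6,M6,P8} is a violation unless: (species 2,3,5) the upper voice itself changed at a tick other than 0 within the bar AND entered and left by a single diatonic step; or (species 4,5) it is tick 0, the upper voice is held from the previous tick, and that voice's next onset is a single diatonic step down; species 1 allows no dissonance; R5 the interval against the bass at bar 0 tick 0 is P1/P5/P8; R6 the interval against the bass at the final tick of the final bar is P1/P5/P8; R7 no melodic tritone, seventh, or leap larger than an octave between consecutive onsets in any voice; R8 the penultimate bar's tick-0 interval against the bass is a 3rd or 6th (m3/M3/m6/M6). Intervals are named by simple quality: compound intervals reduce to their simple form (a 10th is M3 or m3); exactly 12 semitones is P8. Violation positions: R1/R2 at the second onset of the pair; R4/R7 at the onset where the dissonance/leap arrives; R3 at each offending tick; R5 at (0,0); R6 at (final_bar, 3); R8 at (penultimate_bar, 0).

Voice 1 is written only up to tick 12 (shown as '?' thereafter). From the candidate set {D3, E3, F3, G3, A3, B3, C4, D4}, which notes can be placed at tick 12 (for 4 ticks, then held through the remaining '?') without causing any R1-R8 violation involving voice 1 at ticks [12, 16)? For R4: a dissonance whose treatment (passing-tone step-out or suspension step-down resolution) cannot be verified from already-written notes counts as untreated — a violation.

D3: violates R2
E3: violates R4
F3: violates R2,R7
G3: violates R4
A3: violates R1
B3: legal
C4: violates R4
D4: violates R3

{B3}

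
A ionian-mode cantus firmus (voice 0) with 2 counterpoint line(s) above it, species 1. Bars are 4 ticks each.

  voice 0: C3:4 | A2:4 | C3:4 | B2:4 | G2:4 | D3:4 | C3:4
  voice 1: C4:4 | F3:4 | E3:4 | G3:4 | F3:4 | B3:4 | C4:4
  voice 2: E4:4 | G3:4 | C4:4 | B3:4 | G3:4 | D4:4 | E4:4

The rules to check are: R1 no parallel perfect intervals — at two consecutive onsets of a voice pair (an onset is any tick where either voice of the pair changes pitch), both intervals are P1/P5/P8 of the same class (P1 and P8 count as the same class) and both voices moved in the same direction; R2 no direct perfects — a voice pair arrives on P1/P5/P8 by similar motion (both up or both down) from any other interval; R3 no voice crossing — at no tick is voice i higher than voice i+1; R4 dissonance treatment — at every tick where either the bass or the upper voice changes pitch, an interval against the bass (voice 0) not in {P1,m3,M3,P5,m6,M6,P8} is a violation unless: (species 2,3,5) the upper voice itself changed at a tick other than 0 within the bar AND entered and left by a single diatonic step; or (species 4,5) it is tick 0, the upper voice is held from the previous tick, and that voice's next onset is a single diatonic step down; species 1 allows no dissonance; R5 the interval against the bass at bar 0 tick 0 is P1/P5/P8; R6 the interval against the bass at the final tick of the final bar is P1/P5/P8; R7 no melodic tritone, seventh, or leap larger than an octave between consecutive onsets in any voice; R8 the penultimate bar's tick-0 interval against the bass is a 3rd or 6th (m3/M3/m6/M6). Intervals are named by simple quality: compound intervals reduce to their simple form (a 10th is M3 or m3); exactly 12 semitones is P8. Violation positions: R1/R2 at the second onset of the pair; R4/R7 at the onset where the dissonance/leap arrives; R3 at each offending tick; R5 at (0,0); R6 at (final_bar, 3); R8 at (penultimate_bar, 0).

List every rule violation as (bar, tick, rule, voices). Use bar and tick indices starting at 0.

(0, 0, R5, (0, 2))
(1, 0, R4, (0, 2))
(2, 0, R2, (0, 2))
(3, 0, R1, (0, 2))
(4, 0, R1, (0, 2))
(4, 0, R4, (0, 1))
(5, 0, R1, (0, 2))
(5, 0, R7, (1,))
(5, 0, R8, (0, 2))
(6, 3, R6, (0, 2))

bar 0: v0=C3 v1=C4 v2=E4 downbeat M3
bar 1: v0=A2 v1=F3 v2=G3 downbeat m7
bar 2: v0=C3 v1=E3 v2=C4 downbeat P8
bar 3: v0=B2 v1=G3 v2=B3 downbeat P8
bar 4: v0=G2 v1=F3 v2=G3 downbeat P8
bar 5: v0=D3 v1=B3 v2=D4 downbeat P8
bar 6: v0=C3 v1=C4 v2=E4 downbeat M3
  -> R5 @ bar 0 tick 0 v(0, 2): opens on M3
  -> R4 @ bar 1 tick 0 v(0, 2): A2/G3 m7 untreated
  -> R2 @ bar 2 tick 0 v(0, 2): A2/G3 m7 -> C3/C4 P8 similar
  -> R1 @ bar 3 tick 0 v(0, 2): C3/C4 P8 -> B2/B3 P8 similar
  -> R1 @ bar 4 tick 0 v(0, 2): B2/B3 P8 -> G2/G3 P8 similar
  -> R4 @ bar 4 tick 0 v(0, 1): G2/F3 m7 untreated
  -> R1 @ bar 5 tick 0 v(0, 2): G2/G3 P8 -> D3/D4 P8 similar
  -> R7 @ bar 5 tick 0 v(1,): F3->B3 leap 6st
  -> R8 @ bar 5 tick 0 v(0, 2): penult P8 not 3rd/6th
  -> R6 @ bar 6 tick 3 v(0, 2): closes on M3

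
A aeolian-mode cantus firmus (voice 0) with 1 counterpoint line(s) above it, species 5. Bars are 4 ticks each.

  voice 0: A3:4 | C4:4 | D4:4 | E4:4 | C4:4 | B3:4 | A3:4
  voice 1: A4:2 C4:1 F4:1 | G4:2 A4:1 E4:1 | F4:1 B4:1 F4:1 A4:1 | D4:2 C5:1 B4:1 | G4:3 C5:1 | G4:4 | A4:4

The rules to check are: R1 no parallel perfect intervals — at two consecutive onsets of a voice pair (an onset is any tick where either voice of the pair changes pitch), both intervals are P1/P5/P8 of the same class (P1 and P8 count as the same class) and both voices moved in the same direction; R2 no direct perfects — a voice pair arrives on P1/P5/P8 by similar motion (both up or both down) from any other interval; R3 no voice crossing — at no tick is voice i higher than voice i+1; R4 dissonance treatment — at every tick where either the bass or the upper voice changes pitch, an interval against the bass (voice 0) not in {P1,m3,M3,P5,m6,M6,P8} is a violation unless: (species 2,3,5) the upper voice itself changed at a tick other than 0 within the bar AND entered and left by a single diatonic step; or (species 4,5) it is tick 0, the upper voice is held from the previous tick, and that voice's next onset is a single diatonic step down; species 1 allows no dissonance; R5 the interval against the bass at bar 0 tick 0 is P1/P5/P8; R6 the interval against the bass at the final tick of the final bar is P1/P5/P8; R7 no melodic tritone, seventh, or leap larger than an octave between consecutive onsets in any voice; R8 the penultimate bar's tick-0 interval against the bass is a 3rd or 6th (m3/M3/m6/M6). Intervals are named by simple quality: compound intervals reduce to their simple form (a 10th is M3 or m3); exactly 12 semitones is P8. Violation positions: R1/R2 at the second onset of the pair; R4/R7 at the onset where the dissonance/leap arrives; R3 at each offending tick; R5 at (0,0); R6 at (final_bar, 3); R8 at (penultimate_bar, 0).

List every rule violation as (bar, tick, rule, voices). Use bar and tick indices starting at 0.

bar 0: v0=A3 v1=A4 downbeat P8
bar 1: v0=C4 v1=G4 downbeat P5
bar 2: v0=D4 v1=F4 downbeat m3
bar 3: v0=E4 v1=D4 downbeat M2
bar 4: v0=C4 v1=G4 downbeat P5
bar 5: v0=B3 v1=G4 downbeat m6
bar 6: v0=A3 v1=A4 downbeat P8
  -> R2 @ bar 1 tick 0 v(0, 1): A3/F4 m6 -> C4/G4 P5 similar
  -> R7 @ bar 2 tick 1 v(1,): F4->B4 leap 6st
  -> R7 @ bar 2 tick 2 v(1,): B4->F4 leap 6st
  -> R3 @ bar 3 tick 0 v(0, 1): E4 above D4
  -> R4 @ bar 3 tick 0 v(0, 1): E4/D4 M2 untreated
  -> R3 @ bar 3 tick 1 v(0, 1): E4 above D4
  -> R7 @ bar 3 tick 2 v(1,): D4->C5 leap 10st
  -> R1 @ bar 4 tick 0 v(0, 1): E4/B4 P5 -> C4/G4 P5 similar

(1, 0, R2, (0, 1))
(2, 1, R7, (1,))
(2, 2, R7, (1,))
(3, 0, R3, (0, 1))
(3, 0, R4, (0, 1))
(3, 1, R3, (0, 1))
(3, 2, R7, (1,))
(4, 0, R1, (0, 1))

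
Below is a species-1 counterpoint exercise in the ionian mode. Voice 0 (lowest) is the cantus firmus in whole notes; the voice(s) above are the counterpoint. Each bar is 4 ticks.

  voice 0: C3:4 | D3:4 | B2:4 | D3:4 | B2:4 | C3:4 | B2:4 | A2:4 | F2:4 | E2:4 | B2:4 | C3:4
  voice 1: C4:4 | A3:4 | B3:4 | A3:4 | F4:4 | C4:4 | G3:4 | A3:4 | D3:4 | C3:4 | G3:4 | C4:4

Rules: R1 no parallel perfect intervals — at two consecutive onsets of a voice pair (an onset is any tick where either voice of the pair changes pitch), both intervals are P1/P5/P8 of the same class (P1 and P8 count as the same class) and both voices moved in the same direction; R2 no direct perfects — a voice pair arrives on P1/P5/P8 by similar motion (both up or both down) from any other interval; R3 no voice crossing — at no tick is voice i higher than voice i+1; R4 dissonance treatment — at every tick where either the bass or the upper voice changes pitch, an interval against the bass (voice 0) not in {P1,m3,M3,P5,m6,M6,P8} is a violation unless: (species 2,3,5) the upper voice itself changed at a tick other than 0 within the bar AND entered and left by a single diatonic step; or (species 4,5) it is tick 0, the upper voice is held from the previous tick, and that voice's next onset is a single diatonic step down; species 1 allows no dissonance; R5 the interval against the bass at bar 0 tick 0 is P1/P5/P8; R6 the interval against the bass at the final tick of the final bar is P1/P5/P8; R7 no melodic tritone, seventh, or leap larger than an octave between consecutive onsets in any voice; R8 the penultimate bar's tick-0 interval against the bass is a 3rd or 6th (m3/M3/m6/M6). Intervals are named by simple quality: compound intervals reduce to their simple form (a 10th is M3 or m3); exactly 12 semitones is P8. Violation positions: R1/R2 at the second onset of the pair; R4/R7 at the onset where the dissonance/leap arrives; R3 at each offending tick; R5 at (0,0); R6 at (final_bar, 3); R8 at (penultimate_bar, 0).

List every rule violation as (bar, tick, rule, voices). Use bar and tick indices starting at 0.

(4, 0, R4, (0, 1))
(11, 0, R2, (0, 1))

bar 0: v0=C3 v1=C4 downbeat P8
bar 1: v0=D3 v1=A3 downbeat P5
bar 2: v0=B2 v1=B3 downbeat P8
bar 3: v0=D3 v1=A3 downbeat P5
bar 4: v0=B2 v1=F4 downbeat TT
bar 5: v0=C3 v1=C4 downbeat P8
bar 6: v0=B2 v1=G3 downbeat m6
bar 7: v0=A2 v1=A3 downbeat P8
bar 8: v0=F2 v1=D3 downbeat M6
bar 9: v0=E2 v1=C3 downbeat m6
bar 10: v0=B2 v1=G3 downbeat m6
bar 11: v0=C3 v1=C4 downbeat P8
  -> R4 @ bar 4 tick 0 v(0, 1): B2/F4 TT untreated
  -> R2 @ bar 11 tick 0 v(0, 1): B2/G3 m6 -> C3/C4 P8 similar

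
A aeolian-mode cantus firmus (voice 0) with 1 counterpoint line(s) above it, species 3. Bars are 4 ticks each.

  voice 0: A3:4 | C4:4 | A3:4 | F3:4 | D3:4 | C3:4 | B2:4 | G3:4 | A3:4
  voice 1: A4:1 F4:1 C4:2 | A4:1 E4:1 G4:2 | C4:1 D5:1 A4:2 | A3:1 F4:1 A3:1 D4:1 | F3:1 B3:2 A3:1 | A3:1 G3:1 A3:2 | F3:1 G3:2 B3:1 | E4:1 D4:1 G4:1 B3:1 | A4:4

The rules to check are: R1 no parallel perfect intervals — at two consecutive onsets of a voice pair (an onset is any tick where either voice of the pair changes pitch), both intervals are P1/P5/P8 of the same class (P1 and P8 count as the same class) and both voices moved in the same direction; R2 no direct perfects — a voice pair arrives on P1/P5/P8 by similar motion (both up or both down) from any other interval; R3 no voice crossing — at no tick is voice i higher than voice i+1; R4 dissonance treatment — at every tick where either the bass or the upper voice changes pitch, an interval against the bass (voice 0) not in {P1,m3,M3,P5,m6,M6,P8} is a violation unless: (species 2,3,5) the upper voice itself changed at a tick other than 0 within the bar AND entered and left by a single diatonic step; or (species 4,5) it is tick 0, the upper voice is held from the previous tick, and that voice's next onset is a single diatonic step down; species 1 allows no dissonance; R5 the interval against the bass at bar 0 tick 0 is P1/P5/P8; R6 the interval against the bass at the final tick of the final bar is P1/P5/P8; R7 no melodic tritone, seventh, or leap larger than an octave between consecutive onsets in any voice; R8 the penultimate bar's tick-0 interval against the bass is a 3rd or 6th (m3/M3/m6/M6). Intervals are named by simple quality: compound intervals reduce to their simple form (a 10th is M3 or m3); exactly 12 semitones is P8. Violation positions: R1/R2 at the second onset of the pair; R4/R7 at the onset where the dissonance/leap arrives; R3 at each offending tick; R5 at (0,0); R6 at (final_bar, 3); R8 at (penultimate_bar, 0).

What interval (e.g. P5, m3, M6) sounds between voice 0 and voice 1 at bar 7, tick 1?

voice 0=G3 voice 1=D4 -> P5

P5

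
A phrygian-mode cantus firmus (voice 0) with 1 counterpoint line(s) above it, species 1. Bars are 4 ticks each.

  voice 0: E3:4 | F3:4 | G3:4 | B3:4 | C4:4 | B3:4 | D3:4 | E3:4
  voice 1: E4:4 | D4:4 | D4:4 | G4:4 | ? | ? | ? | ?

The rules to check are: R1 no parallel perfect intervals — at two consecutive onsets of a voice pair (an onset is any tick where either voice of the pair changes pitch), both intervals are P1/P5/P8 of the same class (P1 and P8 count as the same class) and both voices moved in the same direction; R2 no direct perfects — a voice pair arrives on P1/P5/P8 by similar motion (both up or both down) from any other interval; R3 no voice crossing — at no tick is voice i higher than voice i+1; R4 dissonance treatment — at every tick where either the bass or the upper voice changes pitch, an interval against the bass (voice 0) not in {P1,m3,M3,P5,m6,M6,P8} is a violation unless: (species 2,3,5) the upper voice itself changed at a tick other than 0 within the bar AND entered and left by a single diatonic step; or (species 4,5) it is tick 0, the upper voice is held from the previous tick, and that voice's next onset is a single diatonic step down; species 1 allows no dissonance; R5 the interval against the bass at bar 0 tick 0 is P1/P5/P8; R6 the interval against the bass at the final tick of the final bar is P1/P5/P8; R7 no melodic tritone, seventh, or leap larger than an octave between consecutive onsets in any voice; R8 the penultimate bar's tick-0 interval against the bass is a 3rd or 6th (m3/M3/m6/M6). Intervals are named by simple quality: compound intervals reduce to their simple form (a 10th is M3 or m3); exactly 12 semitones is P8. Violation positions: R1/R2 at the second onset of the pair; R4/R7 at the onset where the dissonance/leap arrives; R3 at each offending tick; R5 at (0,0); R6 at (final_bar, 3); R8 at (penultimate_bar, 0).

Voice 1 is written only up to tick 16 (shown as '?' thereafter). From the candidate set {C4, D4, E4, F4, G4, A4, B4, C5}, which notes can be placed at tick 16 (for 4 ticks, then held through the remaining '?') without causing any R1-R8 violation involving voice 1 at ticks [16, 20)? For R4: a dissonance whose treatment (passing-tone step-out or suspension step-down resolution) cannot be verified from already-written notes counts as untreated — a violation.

{A4, C4, E4, G4}

C4: legal
D4: violates R4
E4: legal
F4: violates R4
G4: legal
A4: legal
B4: violates R4
C5: violates R2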